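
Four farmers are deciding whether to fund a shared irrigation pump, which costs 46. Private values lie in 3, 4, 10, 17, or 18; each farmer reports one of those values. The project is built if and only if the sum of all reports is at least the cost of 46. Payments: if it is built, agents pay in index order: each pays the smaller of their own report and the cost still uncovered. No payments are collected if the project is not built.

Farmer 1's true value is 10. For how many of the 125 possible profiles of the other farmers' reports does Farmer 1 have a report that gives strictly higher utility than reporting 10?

20

Others report (10, 17, 17): truth gives 0; report 3 gives 7 > 0. Violating.
Others report (10, 17, 18): truth gives 0; report 3 gives 7 > 0. Violating.
Others report (10, 18, 17): truth gives 0; report 3 gives 7 > 0. Violating.
Others report (10, 18, 18): truth gives 0; report 3 gives 7 > 0. Violating.
Others report (3, 3, 3): truth gives 0; no alternative beats it.
Others report (3, 3, 4): truth gives 0; no alternative beats it.
(Checking all 125 profiles: 20 have a profitable deviation, 105 do not.)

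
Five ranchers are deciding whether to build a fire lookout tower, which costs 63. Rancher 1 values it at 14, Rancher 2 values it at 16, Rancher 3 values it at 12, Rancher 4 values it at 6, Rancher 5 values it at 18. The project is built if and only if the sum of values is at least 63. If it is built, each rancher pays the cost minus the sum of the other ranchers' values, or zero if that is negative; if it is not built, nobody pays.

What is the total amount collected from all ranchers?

Total value 66 ≥ cost 63, so it is built.
Rancher 1: others sum to 52; max(0, 63 - 52) = 11.
Rancher 2: others sum to 50; max(0, 63 - 50) = 13.
Rancher 3: others sum to 54; max(0, 63 - 54) = 9.
Rancher 4: others sum to 60; max(0, 63 - 60) = 3.
Rancher 5: others sum to 48; max(0, 63 - 48) = 15.
Total collected = 11 + 13 + 9 + 3 + 15 = 51.

51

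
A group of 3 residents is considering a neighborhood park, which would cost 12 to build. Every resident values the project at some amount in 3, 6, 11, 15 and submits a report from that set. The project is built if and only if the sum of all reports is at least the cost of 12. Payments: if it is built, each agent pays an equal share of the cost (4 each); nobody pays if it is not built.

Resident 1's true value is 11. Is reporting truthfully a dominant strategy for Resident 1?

Yes

Check each profile of the others' reports and compare truth against every alternative report.
Others report (3, 3): truth gives 7, best alternative gives 7.
Others report (3, 6): truth gives 7, best alternative gives 7.
Others report (3, 11): truth gives 7, best alternative gives 7.
Others report (3, 15): truth gives 7, best alternative gives 7.
Others report (6, 3): truth gives 7, best alternative gives 7.
Others report (6, 6): truth gives 7, best alternative gives 7.
(Remaining 10 profiles checked similarly; truth is weakly best in each.)
In every case the truthful report is at least as good as any alternative, so it is a dominant strategy.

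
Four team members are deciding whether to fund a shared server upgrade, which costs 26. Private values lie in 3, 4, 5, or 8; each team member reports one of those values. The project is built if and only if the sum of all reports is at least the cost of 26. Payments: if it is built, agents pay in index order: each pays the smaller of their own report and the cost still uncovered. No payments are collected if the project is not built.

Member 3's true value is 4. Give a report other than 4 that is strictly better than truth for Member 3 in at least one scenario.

3

Suppose Member 1 reports 8, Member 2 reports 8 and Member 4 reports 8.
Report 4: project built, pays 4, utility 4 - 4 = 0.
Report 3: project built, pays 3, utility 4 - 3 = 1.
So reporting 3 beats truth here (1 > 0).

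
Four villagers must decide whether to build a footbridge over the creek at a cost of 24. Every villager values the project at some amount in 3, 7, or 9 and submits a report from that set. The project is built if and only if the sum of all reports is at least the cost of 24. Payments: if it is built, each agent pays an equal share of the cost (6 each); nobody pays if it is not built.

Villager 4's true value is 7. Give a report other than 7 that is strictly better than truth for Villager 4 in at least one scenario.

Suppose Villager 1 reports 3, Villager 2 reports 3 and Villager 3 reports 9.
Report 7: project not built, utility 0.
Report 9: project built, pays 6, utility 7 - 6 = 1.
So reporting 9 beats truth here (1 > 0).

9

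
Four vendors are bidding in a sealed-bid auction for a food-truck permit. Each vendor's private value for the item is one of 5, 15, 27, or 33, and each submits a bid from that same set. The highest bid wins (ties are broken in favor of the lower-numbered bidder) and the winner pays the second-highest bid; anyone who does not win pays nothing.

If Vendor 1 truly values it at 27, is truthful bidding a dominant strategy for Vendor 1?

Yes

Check each profile of the others' bids and compare truth against every alternative bid.
Others bid (5, 5, 5): truth gives 22, best alternative gives 22.
Others bid (5, 5, 15): truth gives 12, best alternative gives 12.
Others bid (5, 15, 5): truth gives 12, best alternative gives 12.
Others bid (5, 15, 15): truth gives 12, best alternative gives 12.
Others bid (15, 5, 5): truth gives 12, best alternative gives 12.
Others bid (15, 5, 15): truth gives 12, best alternative gives 12.
(Remaining 58 profiles checked similarly; truth is weakly best in each.)
In every case the truthful bid is at least as good as any alternative, so it is a dominant strategy.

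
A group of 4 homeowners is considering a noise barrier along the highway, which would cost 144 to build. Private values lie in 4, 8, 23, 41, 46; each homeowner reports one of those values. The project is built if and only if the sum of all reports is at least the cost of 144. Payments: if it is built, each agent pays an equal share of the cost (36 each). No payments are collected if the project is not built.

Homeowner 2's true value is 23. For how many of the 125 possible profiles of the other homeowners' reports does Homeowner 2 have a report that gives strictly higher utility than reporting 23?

8

Others report (41, 41, 41): truth gives -13; report 4 gives 0 > -13. Violating.
Others report (41, 41, 46): truth gives -13; report 4 gives 0 > -13. Violating.
Others report (41, 46, 41): truth gives -13; report 4 gives 0 > -13. Violating.
Others report (41, 46, 46): truth gives -13; report 4 gives 0 > -13. Violating.
Others report (4, 4, 4): truth gives 0; no alternative beats it.
Others report (4, 4, 8): truth gives 0; no alternative beats it.
(Checking all 125 profiles: 8 have a profitable deviation, 117 do not.)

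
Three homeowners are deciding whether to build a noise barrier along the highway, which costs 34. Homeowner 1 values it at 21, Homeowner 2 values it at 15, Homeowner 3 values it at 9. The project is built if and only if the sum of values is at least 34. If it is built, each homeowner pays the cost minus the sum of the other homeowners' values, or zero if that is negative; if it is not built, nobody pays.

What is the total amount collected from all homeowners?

Total value 45 ≥ cost 34, so it is built.
Homeowner 1: others sum to 24; max(0, 34 - 24) = 10.
Homeowner 2: others sum to 30; max(0, 34 - 30) = 4.
Homeowner 3: others sum to 36; max(0, 34 - 36) = 0.
Total collected = 10 + 4 + 0 = 14.

14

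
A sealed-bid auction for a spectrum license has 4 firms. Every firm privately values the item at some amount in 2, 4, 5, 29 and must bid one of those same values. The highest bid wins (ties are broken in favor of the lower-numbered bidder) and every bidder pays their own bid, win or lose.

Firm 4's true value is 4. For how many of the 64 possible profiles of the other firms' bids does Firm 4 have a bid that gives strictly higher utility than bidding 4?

Others bid (2, 2, 4): truth gives -4; bid 5 gives -1 > -4. Violating.
Others bid (2, 2, 5): truth gives -4; bid 2 gives -2 > -4. Violating.
Others bid (2, 2, 29): truth gives -4; bid 2 gives -2 > -4. Violating.
Others bid (2, 4, 2): truth gives -4; bid 5 gives -1 > -4. Violating.
Others bid (2, 2, 2): truth gives 0; no alternative beats it.
(Checking all 64 profiles: 63 have a profitable deviation, 1 does not.)

63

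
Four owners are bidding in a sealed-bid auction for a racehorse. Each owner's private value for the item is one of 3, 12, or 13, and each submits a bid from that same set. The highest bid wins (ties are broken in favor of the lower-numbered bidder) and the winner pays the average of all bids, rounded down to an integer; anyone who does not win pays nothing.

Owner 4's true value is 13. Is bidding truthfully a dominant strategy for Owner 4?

Check each profile of the others' bids and compare truth against every alternative bid.
Others bid (3, 3, 12): truth gives 6, best alternative gives 0.
Others bid (3, 12, 3): truth gives 6, best alternative gives 0.
Others bid (12, 3, 3): truth gives 6, best alternative gives 0.
Others bid (3, 12, 12): truth gives 3, best alternative gives 0.
Others bid (12, 3, 12): truth gives 3, best alternative gives 0.
Others bid (12, 12, 3): truth gives 3, best alternative gives 0.
(Remaining 21 profiles checked similarly; truth is weakly best in each.)
In every case the truthful bid is at least as good as any alternative, so it is a dominant strategy.

Yes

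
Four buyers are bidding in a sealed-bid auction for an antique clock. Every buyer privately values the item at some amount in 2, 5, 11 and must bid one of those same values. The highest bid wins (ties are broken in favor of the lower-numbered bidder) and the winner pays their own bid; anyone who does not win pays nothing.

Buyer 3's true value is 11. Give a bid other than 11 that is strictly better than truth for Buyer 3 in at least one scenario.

Suppose Buyer 1 bids 2, Buyer 2 bids 2 and Buyer 4 bids 2.
Bid 11: wins, pays 11, utility 11 - 11 = 0.
Bid 5: wins, pays 5, utility 11 - 5 = 6.
So bidding 5 beats truth here (6 > 0).

5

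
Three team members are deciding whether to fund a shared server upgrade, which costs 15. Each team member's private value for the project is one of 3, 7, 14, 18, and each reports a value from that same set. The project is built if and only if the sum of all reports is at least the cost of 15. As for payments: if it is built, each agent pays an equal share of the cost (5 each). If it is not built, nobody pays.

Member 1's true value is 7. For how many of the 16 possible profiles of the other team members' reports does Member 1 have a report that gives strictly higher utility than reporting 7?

Others report (3, 3): truth gives 0; report 14 gives 2 > 0. Violating.
Others report (3, 7): truth gives 2; no alternative beats it.
Others report (3, 14): truth gives 2; no alternative beats it.
(Checking all 16 profiles: 1 has a profitable deviation, 15 do not.)

1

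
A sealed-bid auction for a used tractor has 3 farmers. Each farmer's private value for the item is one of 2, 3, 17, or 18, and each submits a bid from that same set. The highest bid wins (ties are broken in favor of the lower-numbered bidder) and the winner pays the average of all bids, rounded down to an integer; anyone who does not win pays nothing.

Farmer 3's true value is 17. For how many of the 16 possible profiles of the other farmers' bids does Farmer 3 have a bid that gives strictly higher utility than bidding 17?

Others bid (2, 2): truth gives 10; bid 3 gives 15 > 10. Violating.
Others bid (2, 17): truth gives 0; bid 18 gives 5 > 0. Violating.
Others bid (3, 17): truth gives 0; bid 18 gives 5 > 0. Violating.
Others bid (17, 2): truth gives 0; bid 18 gives 5 > 0. Violating.
Others bid (2, 3): truth gives 10; no alternative beats it.
Others bid (2, 18): truth gives 0; no alternative beats it.
(Checking all 16 profiles: 5 have a profitable deviation, 11 do not.)

5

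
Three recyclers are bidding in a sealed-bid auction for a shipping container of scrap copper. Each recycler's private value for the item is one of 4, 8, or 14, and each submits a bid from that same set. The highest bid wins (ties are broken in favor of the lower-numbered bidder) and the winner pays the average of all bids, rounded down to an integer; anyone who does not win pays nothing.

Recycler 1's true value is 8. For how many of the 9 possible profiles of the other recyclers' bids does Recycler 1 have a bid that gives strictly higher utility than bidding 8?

1

Others bid (4, 4): truth gives 3; bid 4 gives 4 > 3. Violating.
Others bid (4, 8): truth gives 2; no alternative beats it.
Others bid (4, 14): truth gives 0; no alternative beats it.
(Checking all 9 profiles: 1 has a profitable deviation, 8 do not.)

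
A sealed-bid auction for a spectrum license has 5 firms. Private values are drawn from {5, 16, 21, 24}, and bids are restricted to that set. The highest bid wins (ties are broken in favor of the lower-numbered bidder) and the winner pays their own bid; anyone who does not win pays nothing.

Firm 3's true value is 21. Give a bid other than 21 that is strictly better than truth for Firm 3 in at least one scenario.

Suppose Firm 1 bids 5, Firm 2 bids 5, Firm 4 bids 5 and Firm 5 bids 5.
Bid 21: wins, pays 21, utility 21 - 21 = 0.
Bid 16: wins, pays 16, utility 21 - 16 = 5.
So bidding 16 beats truth here (5 > 0).

16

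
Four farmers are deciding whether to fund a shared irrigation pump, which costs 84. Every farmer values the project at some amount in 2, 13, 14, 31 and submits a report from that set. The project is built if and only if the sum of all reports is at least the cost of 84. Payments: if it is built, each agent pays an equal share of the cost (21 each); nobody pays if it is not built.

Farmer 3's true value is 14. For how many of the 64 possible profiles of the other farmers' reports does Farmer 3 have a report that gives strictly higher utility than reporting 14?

6

Others report (13, 31, 31): truth gives -7; report 2 gives 0 > -7. Violating.
Others report (14, 31, 31): truth gives -7; report 2 gives 0 > -7. Violating.
Others report (31, 13, 31): truth gives -7; report 2 gives 0 > -7. Violating.
Others report (31, 14, 31): truth gives -7; report 2 gives 0 > -7. Violating.
Others report (2, 2, 2): truth gives 0; no alternative beats it.
Others report (2, 2, 13): truth gives 0; no alternative beats it.
(Checking all 64 profiles: 6 have a profitable deviation, 58 do not.)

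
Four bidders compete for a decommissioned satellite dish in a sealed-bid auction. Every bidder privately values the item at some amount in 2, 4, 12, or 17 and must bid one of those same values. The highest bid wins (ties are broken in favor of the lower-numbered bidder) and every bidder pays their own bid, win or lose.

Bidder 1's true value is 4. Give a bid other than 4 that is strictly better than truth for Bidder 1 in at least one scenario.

Suppose Bidder 2 bids 2, Bidder 3 bids 2 and Bidder 4 bids 2.
Bid 4: wins, pays 4, utility 4 - 4 = 0.
Bid 2: wins, pays 2, utility 4 - 2 = 2.
So bidding 2 beats truth here (2 > 0).

2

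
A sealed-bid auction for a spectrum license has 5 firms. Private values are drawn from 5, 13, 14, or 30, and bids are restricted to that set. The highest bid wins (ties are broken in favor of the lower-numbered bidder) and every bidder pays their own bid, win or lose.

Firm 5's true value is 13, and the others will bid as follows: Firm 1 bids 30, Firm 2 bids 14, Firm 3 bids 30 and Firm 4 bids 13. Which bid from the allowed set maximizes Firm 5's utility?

5

Bid 5: loses but pays 5, utility -5.
Bid 13: loses but pays 13, utility -13.
Bid 14: loses but pays 14, utility -14.
Bid 30: loses but pays 30, utility -30.
The best choice is 5 with utility -5.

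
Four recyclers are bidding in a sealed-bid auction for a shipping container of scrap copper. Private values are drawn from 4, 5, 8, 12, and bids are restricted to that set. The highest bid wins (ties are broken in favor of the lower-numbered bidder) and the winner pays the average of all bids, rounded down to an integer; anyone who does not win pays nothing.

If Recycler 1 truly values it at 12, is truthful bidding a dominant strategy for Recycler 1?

Consider the case where Recycler 2 bids 4, Recycler 3 bids 4 and Recycler 4 bids 4.
Truthful bid 12: wins, pays 6, utility 12 - 6 = 6.
Bid 4 instead: wins, pays 4, utility 12 - 4 = 8.
Since 8 > 6, bidding 4 is strictly better here, so truthful bidding is not dominant.

No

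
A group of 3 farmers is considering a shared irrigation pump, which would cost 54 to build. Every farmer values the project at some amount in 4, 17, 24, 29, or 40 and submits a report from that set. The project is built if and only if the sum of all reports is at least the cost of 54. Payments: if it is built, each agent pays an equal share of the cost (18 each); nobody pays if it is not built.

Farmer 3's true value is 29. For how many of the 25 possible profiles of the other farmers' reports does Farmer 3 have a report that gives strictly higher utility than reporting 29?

Others report (4, 17): truth gives 0; report 40 gives 11 > 0. Violating.
Others report (17, 4): truth gives 0; report 40 gives 11 > 0. Violating.
Others report (4, 4): truth gives 0; no alternative beats it.
Others report (4, 24): truth gives 11; no alternative beats it.
(Checking all 25 profiles: 2 have a profitable deviation, 23 do not.)

2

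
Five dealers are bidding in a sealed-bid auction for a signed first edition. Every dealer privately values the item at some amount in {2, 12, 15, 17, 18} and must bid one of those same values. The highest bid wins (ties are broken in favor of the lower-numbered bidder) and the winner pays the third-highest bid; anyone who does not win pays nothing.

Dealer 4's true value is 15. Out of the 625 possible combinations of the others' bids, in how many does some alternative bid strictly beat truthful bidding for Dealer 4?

Others bid (2, 2, 2, 17): truth gives 0; bid 17 gives 13 > 0. Violating.
Others bid (2, 2, 2, 18): truth gives 0; bid 18 gives 13 > 0. Violating.
Others bid (2, 2, 12, 17): truth gives 0; bid 17 gives 3 > 0. Violating.
Others bid (2, 2, 12, 18): truth gives 0; bid 18 gives 3 > 0. Violating.
Others bid (2, 2, 2, 2): truth gives 13; no alternative beats it.
Others bid (2, 2, 2, 12): truth gives 13; no alternative beats it.
(Checking all 625 profiles: 64 have a profitable deviation, 561 do not.)

64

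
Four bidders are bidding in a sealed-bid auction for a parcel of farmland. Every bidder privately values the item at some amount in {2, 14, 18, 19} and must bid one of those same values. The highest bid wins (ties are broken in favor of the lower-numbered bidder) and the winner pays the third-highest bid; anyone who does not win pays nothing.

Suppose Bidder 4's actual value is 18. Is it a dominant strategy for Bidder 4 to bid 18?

No

Consider the case where Bidder 1 bids 2, Bidder 2 bids 2 and Bidder 3 bids 18.
Truthful bid 18: loses, pays 0, utility 0.
Bid 19 instead: wins, pays 2, utility 18 - 2 = 16.
Since 16 > 0, bidding 19 is strictly better here, so truthful bidding is not dominant.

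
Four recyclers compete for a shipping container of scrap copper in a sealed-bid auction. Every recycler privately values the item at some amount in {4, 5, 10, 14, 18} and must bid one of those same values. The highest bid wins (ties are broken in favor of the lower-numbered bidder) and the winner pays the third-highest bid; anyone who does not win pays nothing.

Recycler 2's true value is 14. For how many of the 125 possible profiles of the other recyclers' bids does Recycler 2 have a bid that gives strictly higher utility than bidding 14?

Others bid (4, 4, 18): truth gives 0; bid 18 gives 10 > 0. Violating.
Others bid (4, 5, 18): truth gives 0; bid 18 gives 9 > 0. Violating.
Others bid (4, 10, 18): truth gives 0; bid 18 gives 4 > 0. Violating.
Others bid (4, 18, 4): truth gives 0; bid 18 gives 10 > 0. Violating.
Others bid (4, 4, 4): truth gives 10; no alternative beats it.
Others bid (4, 4, 5): truth gives 10; no alternative beats it.
(Checking all 125 profiles: 27 have a profitable deviation, 98 do not.)

27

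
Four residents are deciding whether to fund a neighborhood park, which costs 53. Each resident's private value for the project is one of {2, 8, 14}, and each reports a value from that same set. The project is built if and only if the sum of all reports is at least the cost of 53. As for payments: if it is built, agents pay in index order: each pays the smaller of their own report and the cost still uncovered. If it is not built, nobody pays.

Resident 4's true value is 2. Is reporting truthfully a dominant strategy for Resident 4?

Yes

Check each profile of the others' reports and compare truth against every alternative report.
Others report (2, 2, 2): truth gives 0, best alternative gives 0.
Others report (2, 2, 8): truth gives 0, best alternative gives 0.
Others report (2, 2, 14): truth gives 0, best alternative gives 0.
Others report (2, 8, 2): truth gives 0, best alternative gives 0.
Others report (2, 8, 8): truth gives 0, best alternative gives 0.
Others report (2, 8, 14): truth gives 0, best alternative gives 0.
(Remaining 21 profiles checked similarly; truth is weakly best in each.)
In every case the truthful report is at least as good as any alternative, so it is a dominant strategy.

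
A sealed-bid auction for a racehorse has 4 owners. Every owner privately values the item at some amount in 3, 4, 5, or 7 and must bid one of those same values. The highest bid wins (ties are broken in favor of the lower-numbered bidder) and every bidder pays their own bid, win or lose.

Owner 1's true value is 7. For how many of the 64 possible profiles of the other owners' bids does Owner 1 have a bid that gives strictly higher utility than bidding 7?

27

Others bid (3, 3, 3): truth gives 0; bid 3 gives 4 > 0. Violating.
Others bid (3, 3, 4): truth gives 0; bid 4 gives 3 > 0. Violating.
Others bid (3, 3, 5): truth gives 0; bid 5 gives 2 > 0. Violating.
Others bid (3, 4, 3): truth gives 0; bid 4 gives 3 > 0. Violating.
Others bid (3, 3, 7): truth gives 0; no alternative beats it.
Others bid (3, 4, 7): truth gives 0; no alternative beats it.
(Checking all 64 profiles: 27 have a profitable deviation, 37 do not.)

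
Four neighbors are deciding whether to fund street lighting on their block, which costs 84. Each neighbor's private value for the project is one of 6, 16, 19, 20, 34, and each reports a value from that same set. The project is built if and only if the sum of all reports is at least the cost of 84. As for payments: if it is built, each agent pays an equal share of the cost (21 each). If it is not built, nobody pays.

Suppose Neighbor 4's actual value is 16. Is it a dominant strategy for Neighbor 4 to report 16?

Consider the case where Neighbor 1 reports 6, Neighbor 2 reports 34 and Neighbor 3 reports 34.
Truthful report 16: project built, pays 21, utility 16 - 21 = -5.
Report 6 instead: project not built, utility 0.
Since 0 > -5, reporting 6 is strictly better here, so truthful reporting is not dominant.

No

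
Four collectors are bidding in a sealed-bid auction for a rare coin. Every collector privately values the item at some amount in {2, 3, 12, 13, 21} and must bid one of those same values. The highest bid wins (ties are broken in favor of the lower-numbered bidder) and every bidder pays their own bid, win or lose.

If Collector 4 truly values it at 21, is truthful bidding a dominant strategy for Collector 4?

Consider the case where Collector 1 bids 2, Collector 2 bids 2 and Collector 3 bids 2.
Truthful bid 21: wins, pays 21, utility 21 - 21 = 0.
Bid 3 instead: wins, pays 3, utility 21 - 3 = 18.
Since 18 > 0, bidding 3 is strictly better here, so truthful bidding is not dominant.

No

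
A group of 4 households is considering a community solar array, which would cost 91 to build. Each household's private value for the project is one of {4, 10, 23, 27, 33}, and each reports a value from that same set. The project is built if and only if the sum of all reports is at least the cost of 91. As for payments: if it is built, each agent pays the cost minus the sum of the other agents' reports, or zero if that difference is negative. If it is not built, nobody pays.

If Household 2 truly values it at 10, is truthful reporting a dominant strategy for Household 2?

Yes

Check each profile of the others' reports and compare truth against every alternative report.
Others report (27, 33, 33): truth gives 10, best alternative gives 10.
Others report (33, 27, 33): truth gives 10, best alternative gives 10.
Others report (33, 33, 27): truth gives 10, best alternative gives 10.
Others report (33, 33, 33): truth gives 10, best alternative gives 10.
Others report (23, 33, 33): truth gives 8, best alternative gives 8.
Others report (33, 23, 33): truth gives 8, best alternative gives 8.
(Remaining 119 profiles checked similarly; truth is weakly best in each.)
In every case the truthful report is at least as good as any alternative, so it is a dominant strategy.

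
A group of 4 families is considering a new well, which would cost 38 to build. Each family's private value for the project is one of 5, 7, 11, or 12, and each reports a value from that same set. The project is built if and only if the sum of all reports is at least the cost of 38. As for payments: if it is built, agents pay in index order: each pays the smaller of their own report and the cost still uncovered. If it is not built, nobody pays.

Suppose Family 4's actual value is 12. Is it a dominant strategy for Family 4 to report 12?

Check each profile of the others' reports and compare truth against every alternative report.
Others report (12, 12, 12): truth gives 10, best alternative gives 10.
Others report (11, 12, 12): truth gives 9, best alternative gives 9.
Others report (12, 11, 12): truth gives 9, best alternative gives 9.
Others report (12, 12, 11): truth gives 9, best alternative gives 9.
Others report (11, 11, 12): truth gives 8, best alternative gives 8.
Others report (11, 12, 11): truth gives 8, best alternative gives 8.
(Remaining 58 profiles checked similarly; truth is weakly best in each.)
In every case the truthful report is at least as good as any alternative, so it is a dominant strategy.

Yes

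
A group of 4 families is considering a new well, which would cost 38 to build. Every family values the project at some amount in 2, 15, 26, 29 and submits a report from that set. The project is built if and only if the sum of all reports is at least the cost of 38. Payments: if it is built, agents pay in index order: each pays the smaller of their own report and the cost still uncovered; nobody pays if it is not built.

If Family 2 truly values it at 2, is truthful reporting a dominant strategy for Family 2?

Check each profile of the others' reports and compare truth against every alternative report.
Others report (2, 2, 26): truth gives 0, best alternative gives -13.
Others report (2, 2, 29): truth gives 0, best alternative gives -13.
Others report (2, 15, 15): truth gives 0, best alternative gives -13.
Others report (2, 15, 26): truth gives 0, best alternative gives -13.
Others report (2, 15, 29): truth gives 0, best alternative gives -13.
Others report (2, 26, 2): truth gives 0, best alternative gives -13.
(Remaining 58 profiles checked similarly; truth is weakly best in each.)
In every case the truthful report is at least as good as any alternative, so it is a dominant strategy.

Yes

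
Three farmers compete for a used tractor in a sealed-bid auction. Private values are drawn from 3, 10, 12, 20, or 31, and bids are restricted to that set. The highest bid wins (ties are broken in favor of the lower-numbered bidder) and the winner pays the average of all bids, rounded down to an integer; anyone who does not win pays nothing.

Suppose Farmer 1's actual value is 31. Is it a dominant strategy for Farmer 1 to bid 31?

No

Consider the case where Farmer 2 bids 3 and Farmer 3 bids 3.
Truthful bid 31: wins, pays 12, utility 31 - 12 = 19.
Bid 3 instead: wins, pays 3, utility 31 - 3 = 28.
Since 28 > 19, bidding 3 is strictly better here, so truthful bidding is not dominant.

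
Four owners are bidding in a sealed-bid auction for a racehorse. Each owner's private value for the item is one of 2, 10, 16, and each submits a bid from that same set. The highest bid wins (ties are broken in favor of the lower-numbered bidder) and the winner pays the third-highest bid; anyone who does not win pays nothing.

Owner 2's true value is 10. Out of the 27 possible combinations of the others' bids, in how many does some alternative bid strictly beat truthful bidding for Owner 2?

3

Others bid (2, 2, 16): truth gives 0; bid 16 gives 8 > 0. Violating.
Others bid (2, 16, 2): truth gives 0; bid 16 gives 8 > 0. Violating.
Others bid (10, 2, 2): truth gives 0; bid 16 gives 8 > 0. Violating.
Others bid (2, 2, 2): truth gives 8; no alternative beats it.
Others bid (2, 2, 10): truth gives 8; no alternative beats it.
(Checking all 27 profiles: 3 have a profitable deviation, 24 do not.)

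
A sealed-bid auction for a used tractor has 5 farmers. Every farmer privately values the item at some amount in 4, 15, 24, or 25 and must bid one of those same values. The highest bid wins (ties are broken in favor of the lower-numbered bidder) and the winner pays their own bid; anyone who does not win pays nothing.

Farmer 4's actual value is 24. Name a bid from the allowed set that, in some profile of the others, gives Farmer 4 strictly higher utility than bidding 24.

Suppose Farmer 1 bids 4, Farmer 2 bids 4, Farmer 3 bids 4 and Farmer 5 bids 4.
Bid 24: wins, pays 24, utility 24 - 24 = 0.
Bid 15: wins, pays 15, utility 24 - 15 = 9.
So bidding 15 beats truth here (9 > 0).

15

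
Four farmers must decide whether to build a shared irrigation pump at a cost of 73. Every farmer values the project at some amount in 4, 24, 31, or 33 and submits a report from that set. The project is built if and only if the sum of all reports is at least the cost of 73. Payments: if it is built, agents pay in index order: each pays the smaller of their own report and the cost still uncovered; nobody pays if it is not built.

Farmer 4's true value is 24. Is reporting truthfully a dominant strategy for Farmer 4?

Check each profile of the others' reports and compare truth against every alternative report.
Others report (24, 24, 31): truth gives 24, best alternative gives 24.
Others report (24, 24, 33): truth gives 24, best alternative gives 24.
Others report (24, 31, 24): truth gives 24, best alternative gives 24.
Others report (24, 31, 31): truth gives 24, best alternative gives 24.
Others report (24, 31, 33): truth gives 24, best alternative gives 24.
Others report (24, 33, 24): truth gives 24, best alternative gives 24.
(Remaining 58 profiles checked similarly; truth is weakly best in each.)
In every case the truthful report is at least as good as any alternative, so it is a dominant strategy.

Yes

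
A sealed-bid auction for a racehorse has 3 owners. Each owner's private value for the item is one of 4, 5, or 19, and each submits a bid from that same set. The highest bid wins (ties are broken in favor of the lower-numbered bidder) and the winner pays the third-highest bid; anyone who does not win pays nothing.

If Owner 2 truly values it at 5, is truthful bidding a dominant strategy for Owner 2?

Consider the case where Owner 1 bids 4 and Owner 3 bids 19.
Truthful bid 5: loses, pays 0, utility 0.
Bid 19 instead: wins, pays 4, utility 5 - 4 = 1.
Since 1 > 0, bidding 19 is strictly better here, so truthful bidding is not dominant.

No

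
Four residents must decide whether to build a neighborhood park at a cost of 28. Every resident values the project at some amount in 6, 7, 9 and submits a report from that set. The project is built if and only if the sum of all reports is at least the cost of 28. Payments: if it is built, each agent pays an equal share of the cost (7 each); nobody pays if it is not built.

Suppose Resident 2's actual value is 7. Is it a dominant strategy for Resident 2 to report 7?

Yes

Check each profile of the others' reports and compare truth against every alternative report.
Others report (6, 6, 6): truth gives 0, best alternative gives 0.
Others report (6, 6, 7): truth gives 0, best alternative gives 0.
Others report (6, 6, 9): truth gives 0, best alternative gives 0.
Others report (6, 7, 6): truth gives 0, best alternative gives 0.
Others report (6, 7, 7): truth gives 0, best alternative gives 0.
Others report (6, 7, 9): truth gives 0, best alternative gives 0.
(Remaining 21 profiles checked similarly; truth is weakly best in each.)
In every case the truthful report is at least as good as any alternative, so it is a dominant strategy.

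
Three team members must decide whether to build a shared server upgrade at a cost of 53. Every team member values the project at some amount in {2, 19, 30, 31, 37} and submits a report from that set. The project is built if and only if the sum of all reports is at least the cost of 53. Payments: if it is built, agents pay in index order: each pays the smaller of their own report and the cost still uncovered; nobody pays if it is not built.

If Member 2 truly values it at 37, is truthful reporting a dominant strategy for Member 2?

No

Consider the case where Member 1 reports 2 and Member 3 reports 30.
Truthful report 37: project built, pays 37, utility 37 - 37 = 0.
Report 30 instead: project built, pays 30, utility 37 - 30 = 7.
Since 7 > 0, reporting 30 is strictly better here, so truthful reporting is not dominant.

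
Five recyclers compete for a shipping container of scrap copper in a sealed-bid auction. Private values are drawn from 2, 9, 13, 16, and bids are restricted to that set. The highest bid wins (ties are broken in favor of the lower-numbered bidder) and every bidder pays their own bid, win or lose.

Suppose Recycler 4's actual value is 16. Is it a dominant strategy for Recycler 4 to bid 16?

Consider the case where Recycler 1 bids 2, Recycler 2 bids 2, Recycler 3 bids 2 and Recycler 5 bids 2.
Truthful bid 16: wins, pays 16, utility 16 - 16 = 0.
Bid 9 instead: wins, pays 9, utility 16 - 9 = 7.
Since 7 > 0, bidding 9 is strictly better here, so truthful bidding is not dominant.

No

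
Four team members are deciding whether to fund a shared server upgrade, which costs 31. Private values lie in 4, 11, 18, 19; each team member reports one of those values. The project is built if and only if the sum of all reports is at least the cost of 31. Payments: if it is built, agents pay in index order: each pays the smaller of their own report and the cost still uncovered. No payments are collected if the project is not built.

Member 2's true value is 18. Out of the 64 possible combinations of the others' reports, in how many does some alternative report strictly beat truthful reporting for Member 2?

60

Others report (4, 4, 18): truth gives 0; report 11 gives 7 > 0. Violating.
Others report (4, 4, 19): truth gives 0; report 4 gives 14 > 0. Violating.
Others report (4, 11, 11): truth gives 0; report 11 gives 7 > 0. Violating.
Others report (4, 11, 18): truth gives 0; report 4 gives 14 > 0. Violating.
Others report (4, 4, 4): truth gives 0; no alternative beats it.
Others report (4, 4, 11): truth gives 0; no alternative beats it.
(Checking all 64 profiles: 60 have a profitable deviation, 4 do not.)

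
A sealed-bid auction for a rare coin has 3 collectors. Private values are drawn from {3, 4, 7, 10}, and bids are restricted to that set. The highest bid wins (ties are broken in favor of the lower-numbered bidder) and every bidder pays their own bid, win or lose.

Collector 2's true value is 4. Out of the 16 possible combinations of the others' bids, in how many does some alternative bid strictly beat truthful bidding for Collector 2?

Others bid (3, 7): truth gives -4; bid 3 gives -3 > -4. Violating.
Others bid (3, 10): truth gives -4; bid 3 gives -3 > -4. Violating.
Others bid (4, 3): truth gives -4; bid 3 gives -3 > -4. Violating.
Others bid (4, 4): truth gives -4; bid 3 gives -3 > -4. Violating.
Others bid (3, 3): truth gives 0; no alternative beats it.
Others bid (3, 4): truth gives 0; no alternative beats it.
(Checking all 16 profiles: 14 have a profitable deviation, 2 do not.)

14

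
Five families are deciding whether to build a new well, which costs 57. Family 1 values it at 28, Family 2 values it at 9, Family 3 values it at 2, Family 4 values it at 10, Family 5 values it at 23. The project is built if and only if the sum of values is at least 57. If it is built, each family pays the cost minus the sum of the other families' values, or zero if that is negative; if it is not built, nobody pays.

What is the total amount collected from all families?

21

Total value 72 ≥ cost 57, so it is built.
Family 1: others sum to 44; max(0, 57 - 44) = 13.
Family 2: others sum to 63; max(0, 57 - 63) = 0.
Family 3: others sum to 70; max(0, 57 - 70) = 0.
Family 4: others sum to 62; max(0, 57 - 62) = 0.
Family 5: others sum to 49; max(0, 57 - 49) = 8.
Total collected = 13 + 0 + 0 + 0 + 8 = 21.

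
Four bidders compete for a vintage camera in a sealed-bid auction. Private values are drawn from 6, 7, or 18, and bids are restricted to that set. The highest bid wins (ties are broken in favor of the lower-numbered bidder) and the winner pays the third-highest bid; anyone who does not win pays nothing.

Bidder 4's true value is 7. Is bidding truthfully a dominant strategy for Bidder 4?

No

Consider the case where Bidder 1 bids 6, Bidder 2 bids 6 and Bidder 3 bids 7.
Truthful bid 7: loses, pays 0, utility 0.
Bid 18 instead: wins, pays 6, utility 7 - 6 = 1.
Since 1 > 0, bidding 18 is strictly better here, so truthful bidding is not dominant.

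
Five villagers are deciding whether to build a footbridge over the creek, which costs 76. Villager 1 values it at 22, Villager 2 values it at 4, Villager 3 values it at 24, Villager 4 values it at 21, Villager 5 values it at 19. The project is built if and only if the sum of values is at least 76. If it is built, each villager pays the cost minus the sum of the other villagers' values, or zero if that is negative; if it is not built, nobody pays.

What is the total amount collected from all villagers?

Total value 90 ≥ cost 76, so it is built.
Villager 1: others sum to 68; max(0, 76 - 68) = 8.
Villager 2: others sum to 86; max(0, 76 - 86) = 0.
Villager 3: others sum to 66; max(0, 76 - 66) = 10.
Villager 4: others sum to 69; max(0, 76 - 69) = 7.
Villager 5: others sum to 71; max(0, 76 - 71) = 5.
Total collected = 8 + 0 + 10 + 7 + 5 = 30.

30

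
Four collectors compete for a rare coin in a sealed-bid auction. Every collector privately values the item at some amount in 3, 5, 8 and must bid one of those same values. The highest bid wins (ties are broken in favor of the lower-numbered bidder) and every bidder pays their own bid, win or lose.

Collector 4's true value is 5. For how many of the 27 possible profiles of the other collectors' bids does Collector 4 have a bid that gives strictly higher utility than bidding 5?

Others bid (3, 3, 5): truth gives -5; bid 3 gives -3 > -5. Violating.
Others bid (3, 3, 8): truth gives -5; bid 3 gives -3 > -5. Violating.
Others bid (3, 5, 3): truth gives -5; bid 3 gives -3 > -5. Violating.
Others bid (3, 5, 5): truth gives -5; bid 3 gives -3 > -5. Violating.
Others bid (3, 3, 3): truth gives 0; no alternative beats it.
(Checking all 27 profiles: 26 have a profitable deviation, 1 does not.)

26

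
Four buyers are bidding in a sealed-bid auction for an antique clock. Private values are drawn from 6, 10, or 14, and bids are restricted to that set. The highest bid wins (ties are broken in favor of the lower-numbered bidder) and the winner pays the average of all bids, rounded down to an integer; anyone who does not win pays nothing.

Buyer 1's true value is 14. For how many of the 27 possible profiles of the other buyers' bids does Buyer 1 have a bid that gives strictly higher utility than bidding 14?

8

Others bid (6, 6, 6): truth gives 6; bid 6 gives 8 > 6. Violating.
Others bid (6, 6, 10): truth gives 5; bid 10 gives 6 > 5. Violating.
Others bid (6, 10, 6): truth gives 5; bid 10 gives 6 > 5. Violating.
Others bid (6, 10, 10): truth gives 4; bid 10 gives 5 > 4. Violating.
Others bid (6, 6, 14): truth gives 4; no alternative beats it.
Others bid (6, 10, 14): truth gives 3; no alternative beats it.
(Checking all 27 profiles: 8 have a profitable deviation, 19 do not.)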